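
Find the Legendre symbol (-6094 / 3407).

(-6094 / 3407)
  = (720 / 3407)    [-6094 ≡ 720 mod 3407]
  = (45 / 3407)    [3407 ≡ 7 mod 8 ⇒ (2 / 3407)^4 = +1]
  = (3407 / 45)    [QR: 45 ≡ 1 mod 4, sign kept]
  = (32 / 45)    [3407 ≡ 32 mod 45]
  = -(1 / 45)    [45 ≡ 5 mod 8 ⇒ (2 / 45)^5 = -1]
  = -1    [(1 / 45) = 1]

-1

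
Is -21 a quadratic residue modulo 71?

(-21|71)
  = (50|71)    [-21 ≡ 50 mod 71]
  = (25|71)    [71 ≡ 7 mod 8 ⇒ (2|71) = +1]
  = (71|25)    [QR: 25 ≡ 1 mod 4, sign kept]
  = (21|25)    [71 ≡ 21 mod 25]
  = (25|21)    [QR: 21 ≡ 1 mod 4, sign kept]
  = (4|21)    [25 ≡ 4 mod 21]
  = (1|21)    [21 ≡ 5 mod 8 ⇒ (2|21)^2 = +1]
  = 1    [(1|21) = 1]
(-21|71) = 1, and 71 is prime, so -21 is a quadratic residue mod 71.

yes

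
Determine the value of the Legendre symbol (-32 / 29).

-1

Reduce the numerator: -32 ≡ 26 (mod 29), so (-32 / 29) = (26 / 29).
Factor out 2: 26 = 2·13. Since 29 ≡ 5 (mod 8), (2 / 29) = -1. Now have -(13 / 29).
13 ≡ 1 (mod 4), so quadratic reciprocity gives (13 / 29) = (29 / 13). Reduce: 29 ≡ 3 (mod 13). Now have -(3 / 13).
13 ≡ 1 (mod 4), so quadratic reciprocity gives (3 / 13) = (13 / 3). Reduce: 13 ≡ 1 (mod 3). Now have -(1 / 3).
(1 / 3) = 1. Collecting the sign factors: -1.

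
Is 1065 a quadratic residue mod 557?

Reduce the numerator: 1065 ≡ 508 (mod 557), so (1065/557) = (508/557).
Factor out 2: 508 = 2^2·127. Since 557 ≡ 5 (mod 8), (2/557) = -1, and (2/557)^2 = +1. Now have (127/557).
557 ≡ 1 (mod 4), so quadratic reciprocity gives (127/557) = (557/127). Reduce: 557 ≡ 49 (mod 127). Now have (49/127).
49 ≡ 1 (mod 4), so quadratic reciprocity gives (49/127) = (127/49). Reduce: 127 ≡ 29 (mod 49). Now have (29/49).
29 ≡ 1 (mod 4), so quadratic reciprocity gives (29/49) = (49/29). Reduce: 49 ≡ 20 (mod 29). Now have (20/29).
Factor out 2: 20 = 2^2·5. Since 29 ≡ 5 (mod 8), (2/29) = -1, and (2/29)^2 = +1. Now have (5/29).
5 ≡ 1 (mod 4), so quadratic reciprocity gives (5/29) = (29/5). Reduce: 29 ≡ 4 (mod 5). Now have (4/5).
Factor out 2: 4 = 2^2. Since 5 ≡ 5 (mod 8), (2/5) = -1, and (2/5)^2 = +1. Now have (1/5).
(1/5) = 1. Collecting the sign factors: 1.
(1065/557) = 1, and 557 is prime, so 1065 is a quadratic residue mod 557.

yes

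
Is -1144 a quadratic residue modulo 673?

Reduce the numerator: -1144 ≡ 202 (mod 673), so (-1144/673) = (202/673).
Factor out 2: 202 = 2·101. Since 673 ≡ 1 (mod 8), (2/673) = +1. Now have (101/673).
101 ≡ 1 (mod 4), so quadratic reciprocity gives (101/673) = (673/101). Reduce: 673 ≡ 67 (mod 101). Now have (67/101).
101 ≡ 1 (mod 4), so quadratic reciprocity gives (67/101) = (101/67). Reduce: 101 ≡ 34 (mod 67). Now have (34/67).
Factor out 2: 34 = 2·17. Since 67 ≡ 3 (mod 8), (2/67) = -1. Now have -(17/67).
17 ≡ 1 (mod 4), so quadratic reciprocity gives (17/67) = (67/17). Reduce: 67 ≡ 16 (mod 17). Now have -(16/17).
Factor out 2: 16 = 2^4. Since 17 ≡ 1 (mod 8), (2/17) = +1, and (2/17)^4 = +1. Now have -(1/17).
(1/17) = 1. Collecting the sign factors: -1.
The Legendre symbol is -1, so x^2 ≡ -1144 (mod 673) has no solution.

no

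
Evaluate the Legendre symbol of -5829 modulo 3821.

(-5829/3821)
  = (1813/3821)    [-5829 ≡ 1813 mod 3821]
  = (3821/1813)    [QR: 1813 ≡ 1 mod 4, sign kept]
  = (195/1813)    [3821 ≡ 195 mod 1813]
  = (1813/195)    [QR: 1813 ≡ 1 mod 4, sign kept]
  = (58/195)    [1813 ≡ 58 mod 195]
  = -(29/195)    [195 ≡ 3 mod 8 ⇒ (2/195) = -1]
  = -(195/29)    [QR: 29 ≡ 1 mod 4, sign kept]
  = -(21/29)    [195 ≡ 21 mod 29]
  = -(29/21)    [QR: 21 ≡ 1 mod 4, sign kept]
  = -(8/21)    [29 ≡ 8 mod 21]
  = (1/21)    [21 ≡ 5 mod 8 ⇒ (2/21)^3 = -1]
  = 1    [(1/21) = 1]

1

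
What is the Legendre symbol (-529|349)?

Reduce the numerator: -529 ≡ 169 (mod 349), so (-529|349) = (169|349).
169 ≡ 1 (mod 4), so quadratic reciprocity gives (169|349) = (349|169). Reduce: 349 ≡ 11 (mod 169). Now have (11|169).
169 ≡ 1 (mod 4), so quadratic reciprocity gives (11|169) = (169|11). Reduce: 169 ≡ 4 (mod 11). Now have (4|11).
Factor out 2: 4 = 2^2. Since 11 ≡ 3 (mod 8), (2|11) = -1, and (2|11)^2 = +1. Now have (1|11).
(1|11) = 1. Collecting the sign factors: 1.

1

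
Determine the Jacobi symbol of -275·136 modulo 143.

By multiplicativity, (-275·136|143) = (-275|143)·(136|143).
First factor (-275|143):
(-275|143)
  = -(275|143)    [143 ≡ 3 mod 4 ⇒ (-1|143) = -1]
  = -(132|143)    [275 ≡ 132 mod 143]
  = -(33|143)    [143 ≡ 7 mod 8 ⇒ (2|143)^2 = +1]
  = -(143|33)    [QR: 33 ≡ 1 mod 4, sign kept]
  = -(11|33)    [143 ≡ 11 mod 33]
  = -(33|11)    [QR: 33 ≡ 1 mod 4, sign kept]
  = -(0|11)    [33 ≡ 0 mod 11]
  = 0    [numerator 0, gcd > 1]
Second factor (136|143):
(136|143)
  = (17|143)    [143 ≡ 7 mod 8 ⇒ (2|143)^3 = +1]
  = (143|17)    [QR: 17 ≡ 1 mod 4, sign kept]
  = (7|17)    [143 ≡ 7 mod 17]
  = (17|7)    [QR: 17 ≡ 1 mod 4, sign kept]
  = (3|7)    [17 ≡ 3 mod 7]
  = -(7|3)    [QR: both ≡ 3 mod 4, sign flips]
  = -(1|3)    [7 ≡ 1 mod 3]
  = -1    [(1|3) = 1]
Product: (0)·(-1) = 0.

0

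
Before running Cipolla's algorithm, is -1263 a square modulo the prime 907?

no

(-1263/907)
  = -(1263/907)    [907 ≡ 3 mod 4 ⇒ (-1/907) = -1]
  = -(356/907)    [1263 ≡ 356 mod 907]
  = -(89/907)    [907 ≡ 3 mod 8 ⇒ (2/907)^2 = +1]
  = -(907/89)    [QR: 89 ≡ 1 mod 4, sign kept]
  = -(17/89)    [907 ≡ 17 mod 89]
  = -(89/17)    [QR: 17 ≡ 1 mod 4, sign kept]
  = -(4/17)    [89 ≡ 4 mod 17]
  = -(1/17)    [17 ≡ 1 mod 8 ⇒ (2/17)^2 = +1]
  = -1    [(1/17) = 1]
(-1263/907) = -1, and 907 is prime, so -1263 is not a quadratic residue mod 907.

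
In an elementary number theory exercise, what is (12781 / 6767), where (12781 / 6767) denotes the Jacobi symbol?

1

(12781 / 6767)
  = (6014 / 6767)    [12781 ≡ 6014 mod 6767]
  = (3007 / 6767)    [6767 ≡ 7 mod 8 ⇒ (2 / 6767) = +1]
  = -(6767 / 3007)    [QR: both ≡ 3 mod 4, sign flips]
  = -(753 / 3007)    [6767 ≡ 753 mod 3007]
  = -(3007 / 753)    [QR: 753 ≡ 1 mod 4, sign kept]
  = -(748 / 753)    [3007 ≡ 748 mod 753]
  = -(187 / 753)    [753 ≡ 1 mod 8 ⇒ (2 / 753)^2 = +1]
  = -(753 / 187)    [QR: 753 ≡ 1 mod 4, sign kept]
  = -(5 / 187)    [753 ≡ 5 mod 187]
  = -(187 / 5)    [QR: 5 ≡ 1 mod 4, sign kept]
  = -(2 / 5)    [187 ≡ 2 mod 5]
  = (1 / 5)    [5 ≡ 5 mod 8 ⇒ (2 / 5) = -1]
  = 1    [(1 / 5) = 1]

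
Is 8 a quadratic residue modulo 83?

Factor out 2: 8 = 2^3. Since 83 ≡ 3 (mod 8), (2|83) = -1, and (2|83)^3 = -1. Now have -(1|83).
(1|83) = 1. Collecting the sign factors: -1.
(8|83) = -1, and 83 is prime, so 8 is not a quadratic residue mod 83.

no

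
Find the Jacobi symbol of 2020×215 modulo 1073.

By multiplicativity, (2020·215 / 1073) = (2020 / 1073)·(215 / 1073).
First factor (2020 / 1073):
Reduce the numerator: 2020 ≡ 947 (mod 1073), so (2020 / 1073) = (947 / 1073).
1073 ≡ 1 (mod 4), so quadratic reciprocity gives (947 / 1073) = (1073 / 947). Reduce: 1073 ≡ 126 (mod 947). Now have (126 / 947).
Factor out 2: 126 = 2·63. Since 947 ≡ 3 (mod 8), (2 / 947) = -1. Now have -(63 / 947).
Both 63 ≡ 3 and 947 ≡ 3 (mod 4), so reciprocity gives (63 / 947) = -(947 / 63). Reduce: 947 ≡ 2 (mod 63). Now have (2 / 63).
Factor out 2: 2 = 2. Since 63 ≡ 7 (mod 8), (2 / 63) = +1. Now have (1 / 63).
(1 / 63) = 1. Collecting the sign factors: 1.
Second factor (215 / 1073):
1073 ≡ 1 (mod 4), so quadratic reciprocity gives (215 / 1073) = (1073 / 215). Reduce: 1073 ≡ 213 (mod 215). Now have (213 / 215).
213 ≡ 1 (mod 4), so quadratic reciprocity gives (213 / 215) = (215 / 213). Reduce: 215 ≡ 2 (mod 213). Now have (2 / 213).
Factor out 2: 2 = 2. Since 213 ≡ 5 (mod 8), (2 / 213) = -1. Now have -(1 / 213).
(1 / 213) = 1. Collecting the sign factors: -1.
Product: (1)·(-1) = -1.

-1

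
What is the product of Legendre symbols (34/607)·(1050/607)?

1

By multiplicativity, (34·1050/607) = (34/607)·(1050/607).
First factor (34/607):
Factor out 2: 34 = 2·17. Since 607 ≡ 7 (mod 8), (2/607) = +1. Now have (17/607).
17 ≡ 1 (mod 4), so quadratic reciprocity gives (17/607) = (607/17). Reduce: 607 ≡ 12 (mod 17). Now have (12/17).
Factor out 2: 12 = 2^2·3. Since 17 ≡ 1 (mod 8), (2/17) = +1, and (2/17)^2 = +1. Now have (3/17).
17 ≡ 1 (mod 4), so quadratic reciprocity gives (3/17) = (17/3). Reduce: 17 ≡ 2 (mod 3). Now have (2/3).
Factor out 2: 2 = 2. Since 3 ≡ 3 (mod 8), (2/3) = -1. Now have -(1/3).
(1/3) = 1. Collecting the sign factors: -1.
Second factor (1050/607):
Reduce the numerator: 1050 ≡ 443 (mod 607), so (1050/607) = (443/607).
Both 443 ≡ 3 and 607 ≡ 3 (mod 4), so reciprocity gives (443/607) = -(607/443). Reduce: 607 ≡ 164 (mod 443). Now have -(164/443).
Factor out 2: 164 = 2^2·41. Since 443 ≡ 3 (mod 8), (2/443) = -1, and (2/443)^2 = +1. Now have -(41/443).
41 ≡ 1 (mod 4), so quadratic reciprocity gives (41/443) = (443/41). Reduce: 443 ≡ 33 (mod 41). Now have -(33/41).
33 ≡ 1 (mod 4), so quadratic reciprocity gives (33/41) = (41/33). Reduce: 41 ≡ 8 (mod 33). Now have -(8/33).
Factor out 2: 8 = 2^3. Since 33 ≡ 1 (mod 8), (2/33) = +1, and (2/33)^3 = +1. Now have -(1/33).
(1/33) = 1. Collecting the sign factors: -1.
Product: (-1)·(-1) = 1.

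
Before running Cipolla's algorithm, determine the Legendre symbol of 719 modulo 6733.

-1

(719 / 6733)
  = (6733 / 719)    [QR: 6733 ≡ 1 mod 4, sign kept]
  = (262 / 719)    [6733 ≡ 262 mod 719]
  = (131 / 719)    [719 ≡ 7 mod 8 ⇒ (2 / 719) = +1]
  = -(719 / 131)    [QR: both ≡ 3 mod 4, sign flips]
  = -(64 / 131)    [719 ≡ 64 mod 131]
  = -(1 / 131)    [131 ≡ 3 mod 8 ⇒ (2 / 131)^6 = +1]
  = -1    [(1 / 131) = 1]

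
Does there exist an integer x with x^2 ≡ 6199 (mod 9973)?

9973 ≡ 1 (mod 4), so quadratic reciprocity gives (6199|9973) = (9973|6199). Reduce: 9973 ≡ 3774 (mod 6199). Now have (3774|6199).
Factor out 2: 3774 = 2·1887. Since 6199 ≡ 7 (mod 8), (2|6199) = +1. Now have (1887|6199).
Both 1887 ≡ 3 and 6199 ≡ 3 (mod 4), so reciprocity gives (1887|6199) = -(6199|1887). Reduce: 6199 ≡ 538 (mod 1887). Now have -(538|1887).
Factor out 2: 538 = 2·269. Since 1887 ≡ 7 (mod 8), (2|1887) = +1. Now have -(269|1887).
269 ≡ 1 (mod 4), so quadratic reciprocity gives (269|1887) = (1887|269). Reduce: 1887 ≡ 4 (mod 269). Now have -(4|269).
Factor out 2: 4 = 2^2. Since 269 ≡ 5 (mod 8), (2|269) = -1, and (2|269)^2 = +1. Now have -(1|269).
(1|269) = 1. Collecting the sign factors: -1.
The Legendre symbol is -1, so x^2 ≡ 6199 (mod 9973) has no solution.

no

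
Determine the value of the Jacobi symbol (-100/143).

-1

(-100/143)
  = (43/143)    [-100 ≡ 43 mod 143]
  = -(143/43)    [QR: both ≡ 3 mod 4, sign flips]
  = -(14/43)    [143 ≡ 14 mod 43]
  = (7/43)    [43 ≡ 3 mod 8 ⇒ (2/43) = -1]
  = -(43/7)    [QR: both ≡ 3 mod 4, sign flips]
  = -(1/7)    [43 ≡ 1 mod 7]
  = -1    [(1/7) = 1]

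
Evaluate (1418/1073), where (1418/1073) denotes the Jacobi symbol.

-1

Reduce the numerator: 1418 ≡ 345 (mod 1073), so (1418/1073) = (345/1073).
345 ≡ 1 (mod 4), so quadratic reciprocity gives (345/1073) = (1073/345). Reduce: 1073 ≡ 38 (mod 345). Now have (38/345).
Factor out 2: 38 = 2·19. Since 345 ≡ 1 (mod 8), (2/345) = +1. Now have (19/345).
345 ≡ 1 (mod 4), so quadratic reciprocity gives (19/345) = (345/19). Reduce: 345 ≡ 3 (mod 19). Now have (3/19).
Both 3 ≡ 3 and 19 ≡ 3 (mod 4), so reciprocity gives (3/19) = -(19/3). Reduce: 19 ≡ 1 (mod 3). Now have -(1/3).
(1/3) = 1. Collecting the sign factors: -1.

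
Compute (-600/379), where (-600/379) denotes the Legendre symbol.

Reduce the numerator: -600 ≡ 158 (mod 379), so (-600/379) = (158/379).
Factor out 2: 158 = 2·79. Since 379 ≡ 3 (mod 8), (2/379) = -1. Now have -(79/379).
Both 79 ≡ 3 and 379 ≡ 3 (mod 4), so reciprocity gives (79/379) = -(379/79). Reduce: 379 ≡ 63 (mod 79). Now have (63/79).
Both 63 ≡ 3 and 79 ≡ 3 (mod 4), so reciprocity gives (63/79) = -(79/63). Reduce: 79 ≡ 16 (mod 63). Now have -(16/63).
Factor out 2: 16 = 2^4. Since 63 ≡ 7 (mod 8), (2/63) = +1, and (2/63)^4 = +1. Now have -(1/63).
(1/63) = 1. Collecting the sign factors: -1.

-1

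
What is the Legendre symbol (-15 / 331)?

Reduce the numerator: -15 ≡ 316 (mod 331), so (-15 / 331) = (316 / 331).
Factor out 2: 316 = 2^2·79. Since 331 ≡ 3 (mod 8), (2 / 331) = -1, and (2 / 331)^2 = +1. Now have (79 / 331).
Both 79 ≡ 3 and 331 ≡ 3 (mod 4), so reciprocity gives (79 / 331) = -(331 / 79). Reduce: 331 ≡ 15 (mod 79). Now have -(15 / 79).
Both 15 ≡ 3 and 79 ≡ 3 (mod 4), so reciprocity gives (15 / 79) = -(79 / 15). Reduce: 79 ≡ 4 (mod 15). Now have (4 / 15).
Factor out 2: 4 = 2^2. Since 15 ≡ 7 (mod 8), (2 / 15) = +1, and (2 / 15)^2 = +1. Now have (1 / 15).
(1 / 15) = 1. Collecting the sign factors: 1.

1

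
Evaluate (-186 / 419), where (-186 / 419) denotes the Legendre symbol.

-1

(-186 / 419)
  = -(186 / 419)    [419 ≡ 3 mod 4 ⇒ (-1 / 419) = -1]
  = (93 / 419)    [419 ≡ 3 mod 8 ⇒ (2 / 419) = -1]
  = (419 / 93)    [QR: 93 ≡ 1 mod 4, sign kept]
  = (47 / 93)    [419 ≡ 47 mod 93]
  = (93 / 47)    [QR: 93 ≡ 1 mod 4, sign kept]
  = (46 / 47)    [93 ≡ 46 mod 47]
  = (23 / 47)    [47 ≡ 7 mod 8 ⇒ (2 / 47) = +1]
  = -(47 / 23)    [QR: both ≡ 3 mod 4, sign flips]
  = -(1 / 23)    [47 ≡ 1 mod 23]
  = -1    [(1 / 23) = 1]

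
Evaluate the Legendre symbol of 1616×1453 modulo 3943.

-1

By multiplicativity, (1616·1453/3943) = (1616/3943)·(1453/3943).
First factor (1616/3943):
Factor out 2: 1616 = 2^4·101. Since 3943 ≡ 7 (mod 8), (2/3943) = +1, and (2/3943)^4 = +1. Now have (101/3943).
101 ≡ 1 (mod 4), so quadratic reciprocity gives (101/3943) = (3943/101). Reduce: 3943 ≡ 4 (mod 101). Now have (4/101).
Factor out 2: 4 = 2^2. Since 101 ≡ 5 (mod 8), (2/101) = -1, and (2/101)^2 = +1. Now have (1/101).
(1/101) = 1. Collecting the sign factors: 1.
Second factor (1453/3943):
1453 ≡ 1 (mod 4), so quadratic reciprocity gives (1453/3943) = (3943/1453). Reduce: 3943 ≡ 1037 (mod 1453). Now have (1037/1453).
1037 ≡ 1 (mod 4), so quadratic reciprocity gives (1037/1453) = (1453/1037). Reduce: 1453 ≡ 416 (mod 1037). Now have (416/1037).
Factor out 2: 416 = 2^5·13. Since 1037 ≡ 5 (mod 8), (2/1037) = -1, and (2/1037)^5 = -1. Now have -(13/1037).
13 ≡ 1 (mod 4), so quadratic reciprocity gives (13/1037) = (1037/13). Reduce: 1037 ≡ 10 (mod 13). Now have -(10/13).
Factor out 2: 10 = 2·5. Since 13 ≡ 5 (mod 8), (2/13) = -1. Now have (5/13).
5 ≡ 1 (mod 4), so quadratic reciprocity gives (5/13) = (13/5). Reduce: 13 ≡ 3 (mod 5). Now have (3/5).
5 ≡ 1 (mod 4), so quadratic reciprocity gives (3/5) = (5/3). Reduce: 5 ≡ 2 (mod 3). Now have (2/3).
Factor out 2: 2 = 2. Since 3 ≡ 3 (mod 8), (2/3) = -1. Now have -(1/3).
(1/3) = 1. Collecting the sign factors: -1.
Product: (1)·(-1) = -1.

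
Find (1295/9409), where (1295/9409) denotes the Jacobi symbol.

9409 ≡ 1 (mod 4), so quadratic reciprocity gives (1295/9409) = (9409/1295). Reduce: 9409 ≡ 344 (mod 1295). Now have (344/1295).
Factor out 2: 344 = 2^3·43. Since 1295 ≡ 7 (mod 8), (2/1295) = +1, and (2/1295)^3 = +1. Now have (43/1295).
Both 43 ≡ 3 and 1295 ≡ 3 (mod 4), so reciprocity gives (43/1295) = -(1295/43). Reduce: 1295 ≡ 5 (mod 43). Now have -(5/43).
5 ≡ 1 (mod 4), so quadratic reciprocity gives (5/43) = (43/5). Reduce: 43 ≡ 3 (mod 5). Now have -(3/5).
5 ≡ 1 (mod 4), so quadratic reciprocity gives (3/5) = (5/3). Reduce: 5 ≡ 2 (mod 3). Now have -(2/3).
Factor out 2: 2 = 2. Since 3 ≡ 3 (mod 8), (2/3) = -1. Now have (1/3).
(1/3) = 1. Collecting the sign factors: 1.

1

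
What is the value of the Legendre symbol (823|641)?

1

(823|641)
  = (182|641)    [823 ≡ 182 mod 641]
  = (91|641)    [641 ≡ 1 mod 8 ⇒ (2|641) = +1]
  = (641|91)    [QR: 641 ≡ 1 mod 4, sign kept]
  = (4|91)    [641 ≡ 4 mod 91]
  = (1|91)    [91 ≡ 3 mod 8 ⇒ (2|91)^2 = +1]
  = 1    [(1|91) = 1]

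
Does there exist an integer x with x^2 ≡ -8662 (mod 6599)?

yes

Pull out -1: (-8662/6599) = (-1/6599)·(8662/6599). Since 6599 ≡ 3 (mod 4), (-1/6599) = -1. Now have -(8662/6599).
Reduce the numerator: 8662 ≡ 2063 (mod 6599), so (8662/6599) = (2063/6599).
Both 2063 ≡ 3 and 6599 ≡ 3 (mod 4), so reciprocity gives (2063/6599) = -(6599/2063). Reduce: 6599 ≡ 410 (mod 2063). Now have (410/2063).
Factor out 2: 410 = 2·205. Since 2063 ≡ 7 (mod 8), (2/2063) = +1. Now have (205/2063).
205 ≡ 1 (mod 4), so quadratic reciprocity gives (205/2063) = (2063/205). Reduce: 2063 ≡ 13 (mod 205). Now have (13/205).
13 ≡ 1 (mod 4), so quadratic reciprocity gives (13/205) = (205/13). Reduce: 205 ≡ 10 (mod 13). Now have (10/13).
Factor out 2: 10 = 2·5. Since 13 ≡ 5 (mod 8), (2/13) = -1. Now have -(5/13).
5 ≡ 1 (mod 4), so quadratic reciprocity gives (5/13) = (13/5). Reduce: 13 ≡ 3 (mod 5). Now have -(3/5).
5 ≡ 1 (mod 4), so quadratic reciprocity gives (3/5) = (5/3). Reduce: 5 ≡ 2 (mod 3). Now have -(2/3).
Factor out 2: 2 = 2. Since 3 ≡ 3 (mod 8), (2/3) = -1. Now have (1/3).
(1/3) = 1. Collecting the sign factors: 1.
The Legendre symbol is 1, so x^2 ≡ -8662 (mod 6599) has solution.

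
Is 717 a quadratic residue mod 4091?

yes

717 ≡ 1 (mod 4), so quadratic reciprocity gives (717/4091) = (4091/717). Reduce: 4091 ≡ 506 (mod 717). Now have (506/717).
Factor out 2: 506 = 2·253. Since 717 ≡ 5 (mod 8), (2/717) = -1. Now have -(253/717).
253 ≡ 1 (mod 4), so quadratic reciprocity gives (253/717) = (717/253). Reduce: 717 ≡ 211 (mod 253). Now have -(211/253).
253 ≡ 1 (mod 4), so quadratic reciprocity gives (211/253) = (253/211). Reduce: 253 ≡ 42 (mod 211). Now have -(42/211).
Factor out 2: 42 = 2·21. Since 211 ≡ 3 (mod 8), (2/211) = -1. Now have (21/211).
21 ≡ 1 (mod 4), so quadratic reciprocity gives (21/211) = (211/21). Reduce: 211 ≡ 1 (mod 21). Now have (1/21).
(1/21) = 1. Collecting the sign factors: 1.
(717/4091) = 1, and 4091 is prime, so 717 is a quadratic residue mod 4091.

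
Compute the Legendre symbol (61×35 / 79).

By multiplicativity, (61·35 / 79) = (61 / 79)·(35 / 79).
First factor (61 / 79):
61 ≡ 1 (mod 4), so quadratic reciprocity gives (61 / 79) = (79 / 61). Reduce: 79 ≡ 18 (mod 61). Now have (18 / 61).
Factor out 2: 18 = 2·9. Since 61 ≡ 5 (mod 8), (2 / 61) = -1. Now have -(9 / 61).
9 ≡ 1 (mod 4), so quadratic reciprocity gives (9 / 61) = (61 / 9). Reduce: 61 ≡ 7 (mod 9). Now have -(7 / 9).
9 ≡ 1 (mod 4), so quadratic reciprocity gives (7 / 9) = (9 / 7). Reduce: 9 ≡ 2 (mod 7). Now have -(2 / 7).
Factor out 2: 2 = 2. Since 7 ≡ 7 (mod 8), (2 / 7) = +1. Now have -(1 / 7).
(1 / 7) = 1. Collecting the sign factors: -1.
Second factor (35 / 79):
Both 35 ≡ 3 and 79 ≡ 3 (mod 4), so reciprocity gives (35 / 79) = -(79 / 35). Reduce: 79 ≡ 9 (mod 35). Now have -(9 / 35).
9 ≡ 1 (mod 4), so quadratic reciprocity gives (9 / 35) = (35 / 9). Reduce: 35 ≡ 8 (mod 9). Now have -(8 / 9).
Factor out 2: 8 = 2^3. Since 9 ≡ 1 (mod 8), (2 / 9) = +1, and (2 / 9)^3 = +1. Now have -(1 / 9).
(1 / 9) = 1. Collecting the sign factors: -1.
Product: (-1)·(-1) = 1.

1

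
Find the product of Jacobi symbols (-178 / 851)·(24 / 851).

-1

By multiplicativity, (-178·24 / 851) = (-178 / 851)·(24 / 851).
First factor (-178 / 851):
(-178 / 851)
  = (673 / 851)    [-178 ≡ 673 mod 851]
  = (851 / 673)    [QR: 673 ≡ 1 mod 4, sign kept]
  = (178 / 673)    [851 ≡ 178 mod 673]
  = (89 / 673)    [673 ≡ 1 mod 8 ⇒ (2 / 673) = +1]
  = (673 / 89)    [QR: 89 ≡ 1 mod 4, sign kept]
  = (50 / 89)    [673 ≡ 50 mod 89]
  = (25 / 89)    [89 ≡ 1 mod 8 ⇒ (2 / 89) = +1]
  = (89 / 25)    [QR: 25 ≡ 1 mod 4, sign kept]
  = (14 / 25)    [89 ≡ 14 mod 25]
  = (7 / 25)    [25 ≡ 1 mod 8 ⇒ (2 / 25) = +1]
  = (25 / 7)    [QR: 25 ≡ 1 mod 4, sign kept]
  = (4 / 7)    [25 ≡ 4 mod 7]
  = (1 / 7)    [7 ≡ 7 mod 8 ⇒ (2 / 7)^2 = +1]
  = 1    [(1 / 7) = 1]
Second factor (24 / 851):
(24 / 851)
  = -(3 / 851)    [851 ≡ 3 mod 8 ⇒ (2 / 851)^3 = -1]
  = (851 / 3)    [QR: both ≡ 3 mod 4, sign flips]
  = (2 / 3)    [851 ≡ 2 mod 3]
  = -(1 / 3)    [3 ≡ 3 mod 8 ⇒ (2 / 3) = -1]
  = -1    [(1 / 3) = 1]
Product: (1)·(-1) = -1.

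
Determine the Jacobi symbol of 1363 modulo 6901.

6901 ≡ 1 (mod 4), so quadratic reciprocity gives (1363/6901) = (6901/1363). Reduce: 6901 ≡ 86 (mod 1363). Now have (86/1363).
Factor out 2: 86 = 2·43. Since 1363 ≡ 3 (mod 8), (2/1363) = -1. Now have -(43/1363).
Both 43 ≡ 3 and 1363 ≡ 3 (mod 4), so reciprocity gives (43/1363) = -(1363/43). Reduce: 1363 ≡ 30 (mod 43). Now have (30/43).
Factor out 2: 30 = 2·15. Since 43 ≡ 3 (mod 8), (2/43) = -1. Now have -(15/43).
Both 15 ≡ 3 and 43 ≡ 3 (mod 4), so reciprocity gives (15/43) = -(43/15). Reduce: 43 ≡ 13 (mod 15). Now have (13/15).
13 ≡ 1 (mod 4), so quadratic reciprocity gives (13/15) = (15/13). Reduce: 15 ≡ 2 (mod 13). Now have (2/13).
Factor out 2: 2 = 2. Since 13 ≡ 5 (mod 8), (2/13) = -1. Now have -(1/13).
(1/13) = 1. Collecting the sign factors: -1.

-1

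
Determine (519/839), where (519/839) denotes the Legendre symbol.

Both 519 ≡ 3 and 839 ≡ 3 (mod 4), so reciprocity gives (519/839) = -(839/519). Reduce: 839 ≡ 320 (mod 519). Now have -(320/519).
Factor out 2: 320 = 2^6·5. Since 519 ≡ 7 (mod 8), (2/519) = +1, and (2/519)^6 = +1. Now have -(5/519).
5 ≡ 1 (mod 4), so quadratic reciprocity gives (5/519) = (519/5). Reduce: 519 ≡ 4 (mod 5). Now have -(4/5).
Factor out 2: 4 = 2^2. Since 5 ≡ 5 (mod 8), (2/5) = -1, and (2/5)^2 = +1. Now have -(1/5).
(1/5) = 1. Collecting the sign factors: -1.

-1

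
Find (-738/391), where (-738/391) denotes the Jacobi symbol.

1

Reduce the numerator: -738 ≡ 44 (mod 391), so (-738/391) = (44/391).
Factor out 2: 44 = 2^2·11. Since 391 ≡ 7 (mod 8), (2/391) = +1, and (2/391)^2 = +1. Now have (11/391).
Both 11 ≡ 3 and 391 ≡ 3 (mod 4), so reciprocity gives (11/391) = -(391/11). Reduce: 391 ≡ 6 (mod 11). Now have -(6/11).
Factor out 2: 6 = 2·3. Since 11 ≡ 3 (mod 8), (2/11) = -1. Now have (3/11).
Both 3 ≡ 3 and 11 ≡ 3 (mod 4), so reciprocity gives (3/11) = -(11/3). Reduce: 11 ≡ 2 (mod 3). Now have -(2/3).
Factor out 2: 2 = 2. Since 3 ≡ 3 (mod 8), (2/3) = -1. Now have (1/3).
(1/3) = 1. Collecting the sign factors: 1.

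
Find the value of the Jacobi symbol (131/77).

1

Reduce the numerator: 131 ≡ 54 (mod 77), so (131/77) = (54/77).
Factor out 2: 54 = 2·27. Since 77 ≡ 5 (mod 8), (2/77) = -1. Now have -(27/77).
77 ≡ 1 (mod 4), so quadratic reciprocity gives (27/77) = (77/27). Reduce: 77 ≡ 23 (mod 27). Now have -(23/27).
Both 23 ≡ 3 and 27 ≡ 3 (mod 4), so reciprocity gives (23/27) = -(27/23). Reduce: 27 ≡ 4 (mod 23). Now have (4/23).
Factor out 2: 4 = 2^2. Since 23 ≡ 7 (mod 8), (2/23) = +1, and (2/23)^2 = +1. Now have (1/23).
(1/23) = 1. Collecting the sign factors: 1.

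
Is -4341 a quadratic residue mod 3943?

Reduce the numerator: -4341 ≡ 3545 (mod 3943), so (-4341|3943) = (3545|3943).
3545 ≡ 1 (mod 4), so quadratic reciprocity gives (3545|3943) = (3943|3545). Reduce: 3943 ≡ 398 (mod 3545). Now have (398|3545).
Factor out 2: 398 = 2·199. Since 3545 ≡ 1 (mod 8), (2|3545) = +1. Now have (199|3545).
3545 ≡ 1 (mod 4), so quadratic reciprocity gives (199|3545) = (3545|199). Reduce: 3545 ≡ 162 (mod 199). Now have (162|199).
Factor out 2: 162 = 2·81. Since 199 ≡ 7 (mod 8), (2|199) = +1. Now have (81|199).
81 ≡ 1 (mod 4), so quadratic reciprocity gives (81|199) = (199|81). Reduce: 199 ≡ 37 (mod 81). Now have (37|81).
37 ≡ 1 (mod 4), so quadratic reciprocity gives (37|81) = (81|37). Reduce: 81 ≡ 7 (mod 37). Now have (7|37).
37 ≡ 1 (mod 4), so quadratic reciprocity gives (7|37) = (37|7). Reduce: 37 ≡ 2 (mod 7). Now have (2|7).
Factor out 2: 2 = 2. Since 7 ≡ 7 (mod 8), (2|7) = +1. Now have (1|7).
(1|7) = 1. Collecting the sign factors: 1.
(-4341|3943) = 1, and 3943 is prime, so -4341 is a quadratic residue mod 3943.

yes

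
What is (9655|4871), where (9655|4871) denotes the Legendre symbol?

Reduce the numerator: 9655 ≡ 4784 (mod 4871), so (9655|4871) = (4784|4871).
Factor out 2: 4784 = 2^4·299. Since 4871 ≡ 7 (mod 8), (2|4871) = +1, and (2|4871)^4 = +1. Now have (299|4871).
Both 299 ≡ 3 and 4871 ≡ 3 (mod 4), so reciprocity gives (299|4871) = -(4871|299). Reduce: 4871 ≡ 87 (mod 299). Now have -(87|299).
Both 87 ≡ 3 and 299 ≡ 3 (mod 4), so reciprocity gives (87|299) = -(299|87). Reduce: 299 ≡ 38 (mod 87). Now have (38|87).
Factor out 2: 38 = 2·19. Since 87 ≡ 7 (mod 8), (2|87) = +1. Now have (19|87).
Both 19 ≡ 3 and 87 ≡ 3 (mod 4), so reciprocity gives (19|87) = -(87|19). Reduce: 87 ≡ 11 (mod 19). Now have -(11|19).
Both 11 ≡ 3 and 19 ≡ 3 (mod 4), so reciprocity gives (11|19) = -(19|11). Reduce: 19 ≡ 8 (mod 11). Now have (8|11).
Factor out 2: 8 = 2^3. Since 11 ≡ 3 (mod 8), (2|11) = -1, and (2|11)^3 = -1. Now have -(1|11).
(1|11) = 1. Collecting the sign factors: -1.

-1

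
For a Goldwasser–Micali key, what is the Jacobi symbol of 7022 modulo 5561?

Reduce the numerator: 7022 ≡ 1461 (mod 5561), so (7022/5561) = (1461/5561).
1461 ≡ 1 (mod 4), so quadratic reciprocity gives (1461/5561) = (5561/1461). Reduce: 5561 ≡ 1178 (mod 1461). Now have (1178/1461).
Factor out 2: 1178 = 2·589. Since 1461 ≡ 5 (mod 8), (2/1461) = -1. Now have -(589/1461).
589 ≡ 1 (mod 4), so quadratic reciprocity gives (589/1461) = (1461/589). Reduce: 1461 ≡ 283 (mod 589). Now have -(283/589).
589 ≡ 1 (mod 4), so quadratic reciprocity gives (283/589) = (589/283). Reduce: 589 ≡ 23 (mod 283). Now have -(23/283).
Both 23 ≡ 3 and 283 ≡ 3 (mod 4), so reciprocity gives (23/283) = -(283/23). Reduce: 283 ≡ 7 (mod 23). Now have (7/23).
Both 7 ≡ 3 and 23 ≡ 3 (mod 4), so reciprocity gives (7/23) = -(23/7). Reduce: 23 ≡ 2 (mod 7). Now have -(2/7).
Factor out 2: 2 = 2. Since 7 ≡ 7 (mod 8), (2/7) = +1. Now have -(1/7).
(1/7) = 1. Collecting the sign factors: -1.

-1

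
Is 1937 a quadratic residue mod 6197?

yes

1937 ≡ 1 (mod 4), so quadratic reciprocity gives (1937|6197) = (6197|1937). Reduce: 6197 ≡ 386 (mod 1937). Now have (386|1937).
Factor out 2: 386 = 2·193. Since 1937 ≡ 1 (mod 8), (2|1937) = +1. Now have (193|1937).
193 ≡ 1 (mod 4), so quadratic reciprocity gives (193|1937) = (1937|193). Reduce: 1937 ≡ 7 (mod 193). Now have (7|193).
193 ≡ 1 (mod 4), so quadratic reciprocity gives (7|193) = (193|7). Reduce: 193 ≡ 4 (mod 7). Now have (4|7).
Factor out 2: 4 = 2^2. Since 7 ≡ 7 (mod 8), (2|7) = +1, and (2|7)^2 = +1. Now have (1|7).
(1|7) = 1. Collecting the sign factors: 1.
The Legendre symbol is 1, so x^2 ≡ 1937 (mod 6197) has solution.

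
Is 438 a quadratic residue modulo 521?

(438/521)
  = (219/521)    [521 ≡ 1 mod 8 ⇒ (2/521) = +1]
  = (521/219)    [QR: 521 ≡ 1 mod 4, sign kept]
  = (83/219)    [521 ≡ 83 mod 219]
  = -(219/83)    [QR: both ≡ 3 mod 4, sign flips]
  = -(53/83)    [219 ≡ 53 mod 83]
  = -(83/53)    [QR: 53 ≡ 1 mod 4, sign kept]
  = -(30/53)    [83 ≡ 30 mod 53]
  = (15/53)    [53 ≡ 5 mod 8 ⇒ (2/53) = -1]
  = (53/15)    [QR: 53 ≡ 1 mod 4, sign kept]
  = (8/15)    [53 ≡ 8 mod 15]
  = (1/15)    [15 ≡ 7 mod 8 ⇒ (2/15)^3 = +1]
  = 1    [(1/15) = 1]
(438/521) = 1, and 521 is prime, so 438 is a quadratic residue mod 521.

yes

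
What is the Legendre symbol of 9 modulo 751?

1

(9|751)
  = (751|9)    [QR: 9 ≡ 1 mod 4, sign kept]
  = (4|9)    [751 ≡ 4 mod 9]
  = (1|9)    [9 ≡ 1 mod 8 ⇒ (2|9)^2 = +1]
  = 1    [(1|9) = 1]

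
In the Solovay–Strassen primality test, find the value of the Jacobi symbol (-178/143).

(-178/143)
  = -(178/143)    [143 ≡ 3 mod 4 ⇒ (-1/143) = -1]
  = -(35/143)    [178 ≡ 35 mod 143]
  = (143/35)    [QR: both ≡ 3 mod 4, sign flips]
  = (3/35)    [143 ≡ 3 mod 35]
  = -(35/3)    [QR: both ≡ 3 mod 4, sign flips]
  = -(2/3)    [35 ≡ 2 mod 3]
  = (1/3)    [3 ≡ 3 mod 8 ⇒ (2/3) = -1]
  = 1    [(1/3) = 1]

1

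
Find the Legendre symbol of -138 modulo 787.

-1

(-138|787)
  = -(138|787)    [787 ≡ 3 mod 4 ⇒ (-1|787) = -1]
  = (69|787)    [787 ≡ 3 mod 8 ⇒ (2|787) = -1]
  = (787|69)    [QR: 69 ≡ 1 mod 4, sign kept]
  = (28|69)    [787 ≡ 28 mod 69]
  = (7|69)    [69 ≡ 5 mod 8 ⇒ (2|69)^2 = +1]
  = (69|7)    [QR: 69 ≡ 1 mod 4, sign kept]
  = (6|7)    [69 ≡ 6 mod 7]
  = (3|7)    [7 ≡ 7 mod 8 ⇒ (2|7) = +1]
  = -(7|3)    [QR: both ≡ 3 mod 4, sign flips]
  = -(1|3)    [7 ≡ 1 mod 3]
  = -1    [(1|3) = 1]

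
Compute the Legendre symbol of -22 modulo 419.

-1

(-22 / 419)
  = -(22 / 419)    [419 ≡ 3 mod 4 ⇒ (-1 / 419) = -1]
  = (11 / 419)    [419 ≡ 3 mod 8 ⇒ (2 / 419) = -1]
  = -(419 / 11)    [QR: both ≡ 3 mod 4, sign flips]
  = -(1 / 11)    [419 ≡ 1 mod 11]
  = -1    [(1 / 11) = 1]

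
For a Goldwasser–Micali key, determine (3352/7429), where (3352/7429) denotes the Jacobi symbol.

-1

Factor out 2: 3352 = 2^3·419. Since 7429 ≡ 5 (mod 8), (2/7429) = -1, and (2/7429)^3 = -1. Now have -(419/7429).
7429 ≡ 1 (mod 4), so quadratic reciprocity gives (419/7429) = (7429/419). Reduce: 7429 ≡ 306 (mod 419). Now have -(306/419).
Factor out 2: 306 = 2·153. Since 419 ≡ 3 (mod 8), (2/419) = -1. Now have (153/419).
153 ≡ 1 (mod 4), so quadratic reciprocity gives (153/419) = (419/153). Reduce: 419 ≡ 113 (mod 153). Now have (113/153).
113 ≡ 1 (mod 4), so quadratic reciprocity gives (113/153) = (153/113). Reduce: 153 ≡ 40 (mod 113). Now have (40/113).
Factor out 2: 40 = 2^3·5. Since 113 ≡ 1 (mod 8), (2/113) = +1, and (2/113)^3 = +1. Now have (5/113).
5 ≡ 1 (mod 4), so quadratic reciprocity gives (5/113) = (113/5). Reduce: 113 ≡ 3 (mod 5). Now have (3/5).
5 ≡ 1 (mod 4), so quadratic reciprocity gives (3/5) = (5/3). Reduce: 5 ≡ 2 (mod 3). Now have (2/3).
Factor out 2: 2 = 2. Since 3 ≡ 3 (mod 8), (2/3) = -1. Now have -(1/3).
(1/3) = 1. Collecting the sign factors: -1.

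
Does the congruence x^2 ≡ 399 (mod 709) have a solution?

yes

(399|709)
  = (709|399)    [QR: 709 ≡ 1 mod 4, sign kept]
  = (310|399)    [709 ≡ 310 mod 399]
  = (155|399)    [399 ≡ 7 mod 8 ⇒ (2|399) = +1]
  = -(399|155)    [QR: both ≡ 3 mod 4, sign flips]
  = -(89|155)    [399 ≡ 89 mod 155]
  = -(155|89)    [QR: 89 ≡ 1 mod 4, sign kept]
  = -(66|89)    [155 ≡ 66 mod 89]
  = -(33|89)    [89 ≡ 1 mod 8 ⇒ (2|89) = +1]
  = -(89|33)    [QR: 33 ≡ 1 mod 4, sign kept]
  = -(23|33)    [89 ≡ 23 mod 33]
  = -(33|23)    [QR: 33 ≡ 1 mod 4, sign kept]
  = -(10|23)    [33 ≡ 10 mod 23]
  = -(5|23)    [23 ≡ 7 mod 8 ⇒ (2|23) = +1]
  = -(23|5)    [QR: 5 ≡ 1 mod 4, sign kept]
  = -(3|5)    [23 ≡ 3 mod 5]
  = -(5|3)    [QR: 5 ≡ 1 mod 4, sign kept]
  = -(2|3)    [5 ≡ 2 mod 3]
  = (1|3)    [3 ≡ 3 mod 8 ⇒ (2|3) = -1]
  = 1    [(1|3) = 1]
(399|709) = 1, and 709 is prime, so 399 is a quadratic residue mod 709.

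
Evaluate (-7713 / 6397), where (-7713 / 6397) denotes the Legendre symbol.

(-7713 / 6397)
  = (5081 / 6397)    [-7713 ≡ 5081 mod 6397]
  = (6397 / 5081)    [QR: 5081 ≡ 1 mod 4, sign kept]
  = (1316 / 5081)    [6397 ≡ 1316 mod 5081]
  = (329 / 5081)    [5081 ≡ 1 mod 8 ⇒ (2 / 5081)^2 = +1]
  = (5081 / 329)    [QR: 329 ≡ 1 mod 4, sign kept]
  = (146 / 329)    [5081 ≡ 146 mod 329]
  = (73 / 329)    [329 ≡ 1 mod 8 ⇒ (2 / 329) = +1]
  = (329 / 73)    [QR: 73 ≡ 1 mod 4, sign kept]
  = (37 / 73)    [329 ≡ 37 mod 73]
  = (73 / 37)    [QR: 37 ≡ 1 mod 4, sign kept]
  = (36 / 37)    [73 ≡ 36 mod 37]
  = (9 / 37)    [37 ≡ 5 mod 8 ⇒ (2 / 37)^2 = +1]
  = (37 / 9)    [QR: 9 ≡ 1 mod 4, sign kept]
  = (1 / 9)    [37 ≡ 1 mod 9]
  = 1    [(1 / 9) = 1]

1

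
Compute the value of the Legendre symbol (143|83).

(143|83)
  = (60|83)    [143 ≡ 60 mod 83]
  = (15|83)    [83 ≡ 3 mod 8 ⇒ (2|83)^2 = +1]
  = -(83|15)    [QR: both ≡ 3 mod 4, sign flips]
  = -(8|15)    [83 ≡ 8 mod 15]
  = -(1|15)    [15 ≡ 7 mod 8 ⇒ (2|15)^3 = +1]
  = -1    [(1|15) = 1]

-1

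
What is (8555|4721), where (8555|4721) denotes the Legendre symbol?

(8555|4721)
  = (3834|4721)    [8555 ≡ 3834 mod 4721]
  = (1917|4721)    [4721 ≡ 1 mod 8 ⇒ (2|4721) = +1]
  = (4721|1917)    [QR: 1917 ≡ 1 mod 4, sign kept]
  = (887|1917)    [4721 ≡ 887 mod 1917]
  = (1917|887)    [QR: 1917 ≡ 1 mod 4, sign kept]
  = (143|887)    [1917 ≡ 143 mod 887]
  = -(887|143)    [QR: both ≡ 3 mod 4, sign flips]
  = -(29|143)    [887 ≡ 29 mod 143]
  = -(143|29)    [QR: 29 ≡ 1 mod 4, sign kept]
  = -(27|29)    [143 ≡ 27 mod 29]
  = -(29|27)    [QR: 29 ≡ 1 mod 4, sign kept]
  = -(2|27)    [29 ≡ 2 mod 27]
  = (1|27)    [27 ≡ 3 mod 8 ⇒ (2|27) = -1]
  = 1    [(1|27) = 1]

1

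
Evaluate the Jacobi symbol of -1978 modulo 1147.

(-1978|1147)
  = (316|1147)    [-1978 ≡ 316 mod 1147]
  = (79|1147)    [1147 ≡ 3 mod 8 ⇒ (2|1147)^2 = +1]
  = -(1147|79)    [QR: both ≡ 3 mod 4, sign flips]
  = -(41|79)    [1147 ≡ 41 mod 79]
  = -(79|41)    [QR: 41 ≡ 1 mod 4, sign kept]
  = -(38|41)    [79 ≡ 38 mod 41]
  = -(19|41)    [41 ≡ 1 mod 8 ⇒ (2|41) = +1]
  = -(41|19)    [QR: 41 ≡ 1 mod 4, sign kept]
  = -(3|19)    [41 ≡ 3 mod 19]
  = (19|3)    [QR: both ≡ 3 mod 4, sign flips]
  = (1|3)    [19 ≡ 1 mod 3]
  = 1    [(1|3) = 1]

1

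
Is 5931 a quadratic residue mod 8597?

(5931|8597)
  = (8597|5931)    [QR: 8597 ≡ 1 mod 4, sign kept]
  = (2666|5931)    [8597 ≡ 2666 mod 5931]
  = -(1333|5931)    [5931 ≡ 3 mod 8 ⇒ (2|5931) = -1]
  = -(5931|1333)    [QR: 1333 ≡ 1 mod 4, sign kept]
  = -(599|1333)    [5931 ≡ 599 mod 1333]
  = -(1333|599)    [QR: 1333 ≡ 1 mod 4, sign kept]
  = -(135|599)    [1333 ≡ 135 mod 599]
  = (599|135)    [QR: both ≡ 3 mod 4, sign flips]
  = (59|135)    [599 ≡ 59 mod 135]
  = -(135|59)    [QR: both ≡ 3 mod 4, sign flips]
  = -(17|59)    [135 ≡ 17 mod 59]
  = -(59|17)    [QR: 17 ≡ 1 mod 4, sign kept]
  = -(8|17)    [59 ≡ 8 mod 17]
  = -(1|17)    [17 ≡ 1 mod 8 ⇒ (2|17)^3 = +1]
  = -1    [(1|17) = 1]
(5931|8597) = -1, and 8597 is prime, so 5931 is not a quadratic residue mod 8597.

no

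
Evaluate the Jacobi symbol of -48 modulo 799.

Pull out -1: (-48|799) = (-1|799)·(48|799). Since 799 ≡ 3 (mod 4), (-1|799) = -1. Now have -(48|799).
Factor out 2: 48 = 2^4·3. Since 799 ≡ 7 (mod 8), (2|799) = +1, and (2|799)^4 = +1. Now have -(3|799).
Both 3 ≡ 3 and 799 ≡ 3 (mod 4), so reciprocity gives (3|799) = -(799|3). Reduce: 799 ≡ 1 (mod 3). Now have (1|3).
(1|3) = 1. Collecting the sign factors: 1.

1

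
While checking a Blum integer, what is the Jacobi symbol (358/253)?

Reduce the numerator: 358 ≡ 105 (mod 253), so (358/253) = (105/253).
105 ≡ 1 (mod 4), so quadratic reciprocity gives (105/253) = (253/105). Reduce: 253 ≡ 43 (mod 105). Now have (43/105).
105 ≡ 1 (mod 4), so quadratic reciprocity gives (43/105) = (105/43). Reduce: 105 ≡ 19 (mod 43). Now have (19/43).
Both 19 ≡ 3 and 43 ≡ 3 (mod 4), so reciprocity gives (19/43) = -(43/19). Reduce: 43 ≡ 5 (mod 19). Now have -(5/19).
5 ≡ 1 (mod 4), so quadratic reciprocity gives (5/19) = (19/5). Reduce: 19 ≡ 4 (mod 5). Now have -(4/5).
Factor out 2: 4 = 2^2. Since 5 ≡ 5 (mod 8), (2/5) = -1, and (2/5)^2 = +1. Now have -(1/5).
(1/5) = 1. Collecting the sign factors: -1.

-1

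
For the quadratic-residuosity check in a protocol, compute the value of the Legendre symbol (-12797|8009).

-1

Pull out -1: (-12797|8009) = (-1|8009)·(12797|8009). Since 8009 ≡ 1 (mod 4), (-1|8009) = +1. Now have (12797|8009).
Reduce the numerator: 12797 ≡ 4788 (mod 8009), so (12797|8009) = (4788|8009).
Factor out 2: 4788 = 2^2·1197. Since 8009 ≡ 1 (mod 8), (2|8009) = +1, and (2|8009)^2 = +1. Now have (1197|8009).
1197 ≡ 1 (mod 4), so quadratic reciprocity gives (1197|8009) = (8009|1197). Reduce: 8009 ≡ 827 (mod 1197). Now have (827|1197).
1197 ≡ 1 (mod 4), so quadratic reciprocity gives (827|1197) = (1197|827). Reduce: 1197 ≡ 370 (mod 827). Now have (370|827).
Factor out 2: 370 = 2·185. Since 827 ≡ 3 (mod 8), (2|827) = -1. Now have -(185|827).
185 ≡ 1 (mod 4), so quadratic reciprocity gives (185|827) = (827|185). Reduce: 827 ≡ 87 (mod 185). Now have -(87|185).
185 ≡ 1 (mod 4), so quadratic reciprocity gives (87|185) = (185|87). Reduce: 185 ≡ 11 (mod 87). Now have -(11|87).
Both 11 ≡ 3 and 87 ≡ 3 (mod 4), so reciprocity gives (11|87) = -(87|11). Reduce: 87 ≡ 10 (mod 11). Now have (10|11).
Factor out 2: 10 = 2·5. Since 11 ≡ 3 (mod 8), (2|11) = -1. Now have -(5|11).
5 ≡ 1 (mod 4), so quadratic reciprocity gives (5|11) = (11|5). Reduce: 11 ≡ 1 (mod 5). Now have -(1|5).
(1|5) = 1. Collecting the sign factors: -1.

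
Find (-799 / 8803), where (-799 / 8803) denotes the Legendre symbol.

Reduce the numerator: -799 ≡ 8004 (mod 8803), so (-799 / 8803) = (8004 / 8803).
Factor out 2: 8004 = 2^2·2001. Since 8803 ≡ 3 (mod 8), (2 / 8803) = -1, and (2 / 8803)^2 = +1. Now have (2001 / 8803).
2001 ≡ 1 (mod 4), so quadratic reciprocity gives (2001 / 8803) = (8803 / 2001). Reduce: 8803 ≡ 799 (mod 2001). Now have (799 / 2001).
2001 ≡ 1 (mod 4), so quadratic reciprocity gives (799 / 2001) = (2001 / 799). Reduce: 2001 ≡ 403 (mod 799). Now have (403 / 799).
Both 403 ≡ 3 and 799 ≡ 3 (mod 4), so reciprocity gives (403 / 799) = -(799 / 403). Reduce: 799 ≡ 396 (mod 403). Now have -(396 / 403).
Factor out 2: 396 = 2^2·99. Since 403 ≡ 3 (mod 8), (2 / 403) = -1, and (2 / 403)^2 = +1. Now have -(99 / 403).
Both 99 ≡ 3 and 403 ≡ 3 (mod 4), so reciprocity gives (99 / 403) = -(403 / 99). Reduce: 403 ≡ 7 (mod 99). Now have (7 / 99).
Both 7 ≡ 3 and 99 ≡ 3 (mod 4), so reciprocity gives (7 / 99) = -(99 / 7). Reduce: 99 ≡ 1 (mod 7). Now have -(1 / 7).
(1 / 7) = 1. Collecting the sign factors: -1.

-1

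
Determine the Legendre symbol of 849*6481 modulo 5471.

-1

By multiplicativity, (849·6481|5471) = (849|5471)·(6481|5471).
First factor (849|5471):
849 ≡ 1 (mod 4), so quadratic reciprocity gives (849|5471) = (5471|849). Reduce: 5471 ≡ 377 (mod 849). Now have (377|849).
377 ≡ 1 (mod 4), so quadratic reciprocity gives (377|849) = (849|377). Reduce: 849 ≡ 95 (mod 377). Now have (95|377).
377 ≡ 1 (mod 4), so quadratic reciprocity gives (95|377) = (377|95). Reduce: 377 ≡ 92 (mod 95). Now have (92|95).
Factor out 2: 92 = 2^2·23. Since 95 ≡ 7 (mod 8), (2|95) = +1, and (2|95)^2 = +1. Now have (23|95).
Both 23 ≡ 3 and 95 ≡ 3 (mod 4), so reciprocity gives (23|95) = -(95|23). Reduce: 95 ≡ 3 (mod 23). Now have -(3|23).
Both 3 ≡ 3 and 23 ≡ 3 (mod 4), so reciprocity gives (3|23) = -(23|3). Reduce: 23 ≡ 2 (mod 3). Now have (2|3).
Factor out 2: 2 = 2. Since 3 ≡ 3 (mod 8), (2|3) = -1. Now have -(1|3).
(1|3) = 1. Collecting the sign factors: -1.
Second factor (6481|5471):
Reduce the numerator: 6481 ≡ 1010 (mod 5471), so (6481|5471) = (1010|5471).
Factor out 2: 1010 = 2·505. Since 5471 ≡ 7 (mod 8), (2|5471) = +1. Now have (505|5471).
505 ≡ 1 (mod 4), so quadratic reciprocity gives (505|5471) = (5471|505). Reduce: 5471 ≡ 421 (mod 505). Now have (421|505).
421 ≡ 1 (mod 4), so quadratic reciprocity gives (421|505) = (505|421). Reduce: 505 ≡ 84 (mod 421). Now have (84|421).
Factor out 2: 84 = 2^2·21. Since 421 ≡ 5 (mod 8), (2|421) = -1, and (2|421)^2 = +1. Now have (21|421).
21 ≡ 1 (mod 4), so quadratic reciprocity gives (21|421) = (421|21). Reduce: 421 ≡ 1 (mod 21). Now have (1|21).
(1|21) = 1. Collecting the sign factors: 1.
Product: (-1)·(1) = -1.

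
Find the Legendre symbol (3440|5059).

Factor out 2: 3440 = 2^4·215. Since 5059 ≡ 3 (mod 8), (2|5059) = -1, and (2|5059)^4 = +1. Now have (215|5059).
Both 215 ≡ 3 and 5059 ≡ 3 (mod 4), so reciprocity gives (215|5059) = -(5059|215). Reduce: 5059 ≡ 114 (mod 215). Now have -(114|215).
Factor out 2: 114 = 2·57. Since 215 ≡ 7 (mod 8), (2|215) = +1. Now have -(57|215).
57 ≡ 1 (mod 4), so quadratic reciprocity gives (57|215) = (215|57). Reduce: 215 ≡ 44 (mod 57). Now have -(44|57).
Factor out 2: 44 = 2^2·11. Since 57 ≡ 1 (mod 8), (2|57) = +1, and (2|57)^2 = +1. Now have -(11|57).
57 ≡ 1 (mod 4), so quadratic reciprocity gives (11|57) = (57|11). Reduce: 57 ≡ 2 (mod 11). Now have -(2|11).
Factor out 2: 2 = 2. Since 11 ≡ 3 (mod 8), (2|11) = -1. Now have (1|11).
(1|11) = 1. Collecting the sign factors: 1.

1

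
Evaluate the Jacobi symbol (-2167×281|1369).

By multiplicativity, (-2167·281|1369) = (-2167|1369)·(281|1369).
First factor (-2167|1369):
(-2167|1369)
  = (571|1369)    [-2167 ≡ 571 mod 1369]
  = (1369|571)    [QR: 1369 ≡ 1 mod 4, sign kept]
  = (227|571)    [1369 ≡ 227 mod 571]
  = -(571|227)    [QR: both ≡ 3 mod 4, sign flips]
  = -(117|227)    [571 ≡ 117 mod 227]
  = -(227|117)    [QR: 117 ≡ 1 mod 4, sign kept]
  = -(110|117)    [227 ≡ 110 mod 117]
  = (55|117)    [117 ≡ 5 mod 8 ⇒ (2|117) = -1]
  = (117|55)    [QR: 117 ≡ 1 mod 4, sign kept]
  = (7|55)    [117 ≡ 7 mod 55]
  = -(55|7)    [QR: both ≡ 3 mod 4, sign flips]
  = -(6|7)    [55 ≡ 6 mod 7]
  = -(3|7)    [7 ≡ 7 mod 8 ⇒ (2|7) = +1]
  = (7|3)    [QR: both ≡ 3 mod 4, sign flips]
  = (1|3)    [7 ≡ 1 mod 3]
  = 1    [(1|3) = 1]
Second factor (281|1369):
(281|1369)
  = (1369|281)    [QR: 281 ≡ 1 mod 4, sign kept]
  = (245|281)    [1369 ≡ 245 mod 281]
  = (281|245)    [QR: 245 ≡ 1 mod 4, sign kept]
  = (36|245)    [281 ≡ 36 mod 245]
  = (9|245)    [245 ≡ 5 mod 8 ⇒ (2|245)^2 = +1]
  = (245|9)    [QR: 9 ≡ 1 mod 4, sign kept]
  = (2|9)    [245 ≡ 2 mod 9]
  = (1|9)    [9 ≡ 1 mod 8 ⇒ (2|9) = +1]
  = 1    [(1|9) = 1]
Product: (1)·(1) = 1.

1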